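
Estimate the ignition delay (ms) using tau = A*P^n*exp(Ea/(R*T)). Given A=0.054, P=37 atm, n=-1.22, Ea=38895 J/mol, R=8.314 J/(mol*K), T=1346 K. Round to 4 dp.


tau = A * P^n * exp(Ea/(R*T))
P^n = 37^(-1.22) = 0.01221220
Ea/(R*T) = 38895/(8.314*1346) = 3.475671
exp(Ea/(R*T)) = 32.319517
tau = 0.054 * 0.01221220 * 32.319517 = 0.0213 ms


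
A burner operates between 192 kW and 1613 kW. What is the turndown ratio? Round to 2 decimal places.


TDR = Q_max / Q_min
TDR = 1613 / 192 = 8.40


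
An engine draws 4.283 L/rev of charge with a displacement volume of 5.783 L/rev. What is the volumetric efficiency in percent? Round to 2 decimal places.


eta_v = (V_actual / V_disp) * 100
Ratio = 4.283 / 5.783 = 0.7406
eta_v = 0.7406 * 100 = 74.06%


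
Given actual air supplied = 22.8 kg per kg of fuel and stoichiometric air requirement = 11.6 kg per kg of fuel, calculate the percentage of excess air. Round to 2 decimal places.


Excess air = actual - stoichiometric = 22.8 - 11.6 = 11.20 kg/kg fuel
Excess air % = (excess / stoich) * 100 = (11.20 / 11.6) * 100 = 96.55%


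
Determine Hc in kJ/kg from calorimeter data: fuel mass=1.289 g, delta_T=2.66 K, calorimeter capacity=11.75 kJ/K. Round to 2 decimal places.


Hc = C_cal * delta_T / m_fuel
Q_released = 11.75 * 2.66 = 31.2550 kJ
m_fuel = 1.289 g = 1.289/1000 kg = 0.001289 kg
Hc = 31.2550 / 0.001289 = 24247.48 kJ/kg


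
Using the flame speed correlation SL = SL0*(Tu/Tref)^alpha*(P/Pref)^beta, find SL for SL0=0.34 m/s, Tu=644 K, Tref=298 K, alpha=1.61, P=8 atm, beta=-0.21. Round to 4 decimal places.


SL = SL0 * (Tu/Tref)^alpha * (P/Pref)^beta
T ratio = 644/298 = 2.16107383
(T ratio)^alpha = 2.16107383^1.61 = 3.457945
(P/Pref)^beta = 8^(-0.21) = 0.646176
SL = 0.34 * 3.457945 * 0.646176 = 0.7597 m/s


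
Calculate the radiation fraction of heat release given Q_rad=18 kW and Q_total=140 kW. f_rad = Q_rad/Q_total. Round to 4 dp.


f_rad = Q_rad / Q_total
f_rad = 18 / 140 = 0.1286


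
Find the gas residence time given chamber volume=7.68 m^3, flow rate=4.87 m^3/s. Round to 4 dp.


tau = V / Q_flow
tau = 7.68 / 4.87 = 1.5770 s


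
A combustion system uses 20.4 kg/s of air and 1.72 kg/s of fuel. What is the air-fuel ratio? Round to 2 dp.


AFR = m_air / m_fuel
AFR = 20.4 / 1.72 = 11.86


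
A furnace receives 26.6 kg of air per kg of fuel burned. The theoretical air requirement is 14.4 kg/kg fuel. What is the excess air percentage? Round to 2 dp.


Excess air = actual - stoichiometric = 26.6 - 14.4 = 12.20 kg/kg fuel
Excess air % = (excess / stoich) * 100 = (12.20 / 14.4) * 100 = 84.72%


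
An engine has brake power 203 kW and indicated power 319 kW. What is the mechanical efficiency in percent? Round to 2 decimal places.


eta_mech = (BP / IP) * 100
Ratio = 203 / 319 = 0.6364
eta_mech = 0.6364 * 100 = 63.64%


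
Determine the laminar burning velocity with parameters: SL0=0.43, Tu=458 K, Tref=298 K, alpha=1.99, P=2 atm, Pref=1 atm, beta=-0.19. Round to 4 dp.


SL = SL0 * (Tu/Tref)^alpha * (P/Pref)^beta
T ratio = 458/298 = 1.53691275
(T ratio)^alpha = 1.53691275^1.99 = 2.351971
(P/Pref)^beta = 2^(-0.19) = 0.876606
SL = 0.43 * 2.351971 * 0.876606 = 0.8866 m/s


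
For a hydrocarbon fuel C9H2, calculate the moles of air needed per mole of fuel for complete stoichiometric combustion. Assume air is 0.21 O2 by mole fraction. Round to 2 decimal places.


Balanced combustion: C9H2 + 9.5 O2 -> 9 CO2 + 1 H2O
O2 needed = C + H/4 = 9 + 2/4 = 9.50 moles
Air moles = O2 / 0.21 = 9.50 / 0.21 = 45.24 moles air


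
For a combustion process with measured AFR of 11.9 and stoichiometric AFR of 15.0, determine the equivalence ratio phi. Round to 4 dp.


phi = AFR_stoich / AFR_actual
phi = 15.0 / 11.9 = 1.2605


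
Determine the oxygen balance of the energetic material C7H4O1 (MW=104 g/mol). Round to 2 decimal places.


OB = -1600 * (2C + H/2 - O) / MW
Inner = 2*7 + 4/2 - 1 = 15.00
OB = -1600 * 15.00 / 104 = -230.77%


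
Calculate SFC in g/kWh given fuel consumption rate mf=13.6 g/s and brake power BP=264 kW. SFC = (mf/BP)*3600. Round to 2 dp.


SFC = (mf / BP) * 3600
Rate = 13.6 / 264 = 0.051515 g/(s*kW)
SFC = 0.051515 * 3600 = 185.45 g/kWh


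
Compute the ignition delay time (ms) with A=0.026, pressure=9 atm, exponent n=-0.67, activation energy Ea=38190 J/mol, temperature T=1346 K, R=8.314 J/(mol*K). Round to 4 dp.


tau = A * P^n * exp(Ea/(R*T))
P^n = 9^(-0.67) = 0.22943386
Ea/(R*T) = 38190/(8.314*1346) = 3.412672
exp(Ea/(R*T)) = 30.346228
tau = 0.026 * 0.22943386 * 30.346228 = 0.1810 ms


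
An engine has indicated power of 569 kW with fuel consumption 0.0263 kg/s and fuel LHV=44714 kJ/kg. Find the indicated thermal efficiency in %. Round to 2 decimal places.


eta_ith = (IP / (mf * LHV)) * 100
Denominator = 0.0263 * 44714 = 1175.9782 kW
eta_ith = (569 / 1175.9782) * 100 = 48.39%


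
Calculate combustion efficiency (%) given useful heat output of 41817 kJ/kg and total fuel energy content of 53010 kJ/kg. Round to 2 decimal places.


Efficiency = (Q_useful / Q_fuel) * 100
Efficiency = (41817 / 53010) * 100
Efficiency = 0.7889 * 100 = 78.89%


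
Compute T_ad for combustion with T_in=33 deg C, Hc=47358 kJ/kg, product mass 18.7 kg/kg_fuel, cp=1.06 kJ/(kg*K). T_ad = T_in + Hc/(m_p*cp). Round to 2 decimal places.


T_ad = T_in + Hc / (m_p * cp)
Denominator = 18.7 * 1.06 = 19.8220
Temperature rise = 47358 / 19.8220 = 2389.16 K
T_ad = 33 + 2389.16 = 2422.16 deg C


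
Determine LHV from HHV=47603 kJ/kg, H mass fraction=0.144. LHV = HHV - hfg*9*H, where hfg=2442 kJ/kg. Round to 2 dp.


LHV = HHV - hfg * 9 * H
Water correction = 2442 * 9 * 0.144 = 3164.832 kJ/kg
LHV = 47603 - 3164.832 = 44438.17 kJ/kg


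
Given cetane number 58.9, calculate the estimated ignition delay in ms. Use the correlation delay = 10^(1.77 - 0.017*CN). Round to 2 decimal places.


delay = 10^(1.77 - 0.017*CN)
Exponent = 1.77 - 0.017*58.9 = 0.7687
delay = 10^0.7687 = 5.87 ms


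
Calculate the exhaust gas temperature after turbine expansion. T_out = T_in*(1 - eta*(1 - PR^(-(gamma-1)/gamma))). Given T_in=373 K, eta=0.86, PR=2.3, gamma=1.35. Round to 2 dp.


T_out = T_in * (1 - eta * (1 - PR^(-(gamma-1)/gamma)))
Exponent = -(1.35-1)/1.35 = -0.25925926
PR^exp = 2.3^(-0.25925926) = 0.80578413
Factor = 1 - 0.86*(1 - 0.80578413) = 0.83297435
T_out = 373 * 0.83297435 = 310.70 K


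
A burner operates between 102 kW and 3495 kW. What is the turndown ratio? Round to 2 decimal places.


TDR = Q_max / Q_min
TDR = 3495 / 102 = 34.26


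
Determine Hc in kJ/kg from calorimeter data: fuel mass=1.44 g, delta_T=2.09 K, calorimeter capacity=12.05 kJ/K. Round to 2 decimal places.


Hc = C_cal * delta_T / m_fuel
Q_released = 12.05 * 2.09 = 25.1845 kJ
m_fuel = 1.44 g = 1.44/1000 kg = 0.001440 kg
Hc = 25.1845 / 0.001440 = 17489.24 kJ/kg


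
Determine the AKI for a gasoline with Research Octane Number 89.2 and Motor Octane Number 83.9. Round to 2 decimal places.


AKI = (RON + MON) / 2
AKI = (89.2 + 83.9) / 2
AKI = 173.1 / 2 = 86.55


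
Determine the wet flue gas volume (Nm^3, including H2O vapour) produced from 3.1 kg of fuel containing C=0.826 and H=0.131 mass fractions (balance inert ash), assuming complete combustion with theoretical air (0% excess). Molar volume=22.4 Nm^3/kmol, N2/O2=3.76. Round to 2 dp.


Per kg fuel: CO2 = (C/12 kmol)*22.4 = (0.826/12)*22.4 = 1.54187 Nm^3
Per kg fuel: H2O = (H/2 kmol)*22.4 = (0.131/2)*22.4 = 1.46720 Nm^3
O2 needed per kg fuel = C/12 + H/4 = 0.826/12 + 0.131/4 = 0.10158333 kmol
Per kg fuel: N2 = O2*3.76*22.4 = 0.10158333*3.76*22.4 = 8.55575 Nm^3
Total per kg = 1.54187 + 1.46720 + 8.55575 = 11.56482 Nm^3
Total = 11.56482 * 3.1 = 35.85 Nm^3


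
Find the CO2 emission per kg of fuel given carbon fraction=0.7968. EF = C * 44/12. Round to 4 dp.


EF = C_frac * (M_CO2 / M_C)
EF = 0.7968 * (44/12)
EF = 0.7968 * 3.666667 = 2.9216 kg_CO2/kg_fuel


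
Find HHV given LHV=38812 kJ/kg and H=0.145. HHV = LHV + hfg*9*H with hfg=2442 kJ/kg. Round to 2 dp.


HHV = LHV + hfg * 9 * H
Water addition = 2442 * 9 * 0.145 = 3186.810 kJ/kg
HHV = 38812 + 3186.810 = 41998.81 kJ/kg


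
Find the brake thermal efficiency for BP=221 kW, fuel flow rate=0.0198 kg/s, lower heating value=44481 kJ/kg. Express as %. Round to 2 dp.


eta_BTE = (BP / (mf * LHV)) * 100
Denominator = 0.0198 * 44481 = 880.7238 kW
eta_BTE = (221 / 880.7238) * 100 = 25.09%


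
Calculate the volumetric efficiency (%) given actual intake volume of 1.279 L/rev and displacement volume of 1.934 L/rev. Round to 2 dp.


eta_v = (V_actual / V_disp) * 100
Ratio = 1.279 / 1.934 = 0.6613
eta_v = 0.6613 * 100 = 66.13%


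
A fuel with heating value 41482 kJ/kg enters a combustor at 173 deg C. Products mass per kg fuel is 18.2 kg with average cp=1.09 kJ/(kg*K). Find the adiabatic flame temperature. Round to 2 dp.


T_ad = T_in + Hc / (m_p * cp)
Denominator = 18.2 * 1.09 = 19.8380
Temperature rise = 41482 / 19.8380 = 2091.04 K
T_ad = 173 + 2091.04 = 2264.04 deg C


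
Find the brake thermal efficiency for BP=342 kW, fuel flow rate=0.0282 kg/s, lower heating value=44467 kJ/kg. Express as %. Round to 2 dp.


eta_BTE = (BP / (mf * LHV)) * 100
Denominator = 0.0282 * 44467 = 1253.9694 kW
eta_BTE = (342 / 1253.9694) * 100 = 27.27%


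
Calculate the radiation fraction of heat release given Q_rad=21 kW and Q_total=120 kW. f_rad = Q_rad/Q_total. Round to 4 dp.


f_rad = Q_rad / Q_total
f_rad = 21 / 120 = 0.1750


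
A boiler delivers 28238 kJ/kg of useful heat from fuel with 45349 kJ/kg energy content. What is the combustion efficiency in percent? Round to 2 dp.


Efficiency = (Q_useful / Q_fuel) * 100
Efficiency = (28238 / 45349) * 100
Efficiency = 0.6227 * 100 = 62.27%


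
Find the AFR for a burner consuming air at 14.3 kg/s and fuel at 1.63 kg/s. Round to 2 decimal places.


AFR = m_air / m_fuel
AFR = 14.3 / 1.63 = 8.77


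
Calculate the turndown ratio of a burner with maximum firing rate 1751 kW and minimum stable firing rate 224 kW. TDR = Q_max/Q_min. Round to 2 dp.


TDR = Q_max / Q_min
TDR = 1751 / 224 = 7.82


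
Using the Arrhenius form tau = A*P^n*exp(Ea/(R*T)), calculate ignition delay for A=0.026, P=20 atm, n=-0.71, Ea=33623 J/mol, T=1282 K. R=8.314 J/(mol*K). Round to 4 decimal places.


tau = A * P^n * exp(Ea/(R*T))
P^n = 20^(-0.71) = 0.11919793
Ea/(R*T) = 33623/(8.314*1282) = 3.154557
exp(Ea/(R*T)) = 23.442656
tau = 0.026 * 0.11919793 * 23.442656 = 0.0727 ms


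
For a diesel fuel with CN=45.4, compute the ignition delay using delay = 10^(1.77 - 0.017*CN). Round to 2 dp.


delay = 10^(1.77 - 0.017*CN)
Exponent = 1.77 - 0.017*45.4 = 0.9982
delay = 10^0.9982 = 9.96 ms


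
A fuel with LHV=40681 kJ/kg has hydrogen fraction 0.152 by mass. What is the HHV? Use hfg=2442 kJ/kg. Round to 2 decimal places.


HHV = LHV + hfg * 9 * H
Water addition = 2442 * 9 * 0.152 = 3340.656 kJ/kg
HHV = 40681 + 3340.656 = 44021.66 kJ/kg


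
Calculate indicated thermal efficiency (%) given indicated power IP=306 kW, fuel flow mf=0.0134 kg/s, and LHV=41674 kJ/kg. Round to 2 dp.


eta_ith = (IP / (mf * LHV)) * 100
Denominator = 0.0134 * 41674 = 558.4316 kW
eta_ith = (306 / 558.4316) * 100 = 54.80%


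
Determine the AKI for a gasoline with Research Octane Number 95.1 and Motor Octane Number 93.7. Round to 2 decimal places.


AKI = (RON + MON) / 2
AKI = (95.1 + 93.7) / 2
AKI = 188.8 / 2 = 94.40


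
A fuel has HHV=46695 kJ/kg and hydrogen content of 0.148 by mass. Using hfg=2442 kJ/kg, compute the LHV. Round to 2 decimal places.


LHV = HHV - hfg * 9 * H
Water correction = 2442 * 9 * 0.148 = 3252.744 kJ/kg
LHV = 46695 - 3252.744 = 43442.26 kJ/kg


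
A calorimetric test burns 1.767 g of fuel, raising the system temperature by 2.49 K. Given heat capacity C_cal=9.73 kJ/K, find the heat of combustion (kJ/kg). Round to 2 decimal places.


Hc = C_cal * delta_T / m_fuel
Q_released = 9.73 * 2.49 = 24.2277 kJ
m_fuel = 1.767 g = 1.767/1000 kg = 0.001767 kg
Hc = 24.2277 / 0.001767 = 13711.21 kJ/kg


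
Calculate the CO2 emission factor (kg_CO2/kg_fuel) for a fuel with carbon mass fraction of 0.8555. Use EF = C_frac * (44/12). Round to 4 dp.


EF = C_frac * (M_CO2 / M_C)
EF = 0.8555 * (44/12)
EF = 0.8555 * 3.666667 = 3.1368 kg_CO2/kg_fuel


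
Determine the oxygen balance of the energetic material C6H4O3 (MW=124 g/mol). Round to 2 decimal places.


OB = -1600 * (2C + H/2 - O) / MW
Inner = 2*6 + 4/2 - 3 = 11.00
OB = -1600 * 11.00 / 124 = -141.94%


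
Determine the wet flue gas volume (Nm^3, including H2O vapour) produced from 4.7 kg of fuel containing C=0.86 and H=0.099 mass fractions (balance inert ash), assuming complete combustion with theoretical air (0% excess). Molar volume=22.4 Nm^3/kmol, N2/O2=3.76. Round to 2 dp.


Per kg fuel: CO2 = (C/12 kmol)*22.4 = (0.86/12)*22.4 = 1.60533 Nm^3
Per kg fuel: H2O = (H/2 kmol)*22.4 = (0.099/2)*22.4 = 1.10880 Nm^3
O2 needed per kg fuel = C/12 + H/4 = 0.86/12 + 0.099/4 = 0.09641667 kmol
Per kg fuel: N2 = O2*3.76*22.4 = 0.09641667*3.76*22.4 = 8.12060 Nm^3
Total per kg = 1.60533 + 1.10880 + 8.12060 = 10.83473 Nm^3
Total = 10.83473 * 4.7 = 50.92 Nm^3


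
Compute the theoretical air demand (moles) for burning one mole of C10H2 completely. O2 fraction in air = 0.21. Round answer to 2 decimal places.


Balanced combustion: C10H2 + 10.5 O2 -> 10 CO2 + 1 H2O
O2 needed = C + H/4 = 10 + 2/4 = 10.50 moles
Air moles = O2 / 0.21 = 10.50 / 0.21 = 50.00 moles air


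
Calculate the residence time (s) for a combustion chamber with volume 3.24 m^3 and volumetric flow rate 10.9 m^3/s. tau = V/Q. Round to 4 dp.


tau = V / Q_flow
tau = 3.24 / 10.9 = 0.2972 s


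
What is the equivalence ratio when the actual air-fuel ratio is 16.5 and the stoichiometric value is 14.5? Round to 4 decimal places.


phi = AFR_stoich / AFR_actual
phi = 14.5 / 16.5 = 0.8788


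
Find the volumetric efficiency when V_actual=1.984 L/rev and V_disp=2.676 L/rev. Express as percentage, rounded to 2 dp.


eta_v = (V_actual / V_disp) * 100
Ratio = 1.984 / 2.676 = 0.7414
eta_v = 0.7414 * 100 = 74.14%


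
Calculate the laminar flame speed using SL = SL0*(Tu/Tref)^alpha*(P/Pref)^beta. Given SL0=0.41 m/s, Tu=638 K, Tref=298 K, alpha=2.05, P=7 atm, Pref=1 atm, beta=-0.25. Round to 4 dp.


SL = SL0 * (Tu/Tref)^alpha * (P/Pref)^beta
T ratio = 638/298 = 2.14093960
(T ratio)^alpha = 2.14093960^2.05 = 4.761448
(P/Pref)^beta = 7^(-0.25) = 0.614788
SL = 0.41 * 4.761448 * 0.614788 = 1.2002 m/s


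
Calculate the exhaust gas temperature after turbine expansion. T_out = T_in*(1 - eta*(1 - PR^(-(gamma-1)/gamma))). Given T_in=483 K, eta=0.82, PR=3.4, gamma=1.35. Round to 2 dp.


T_out = T_in * (1 - eta * (1 - PR^(-(gamma-1)/gamma)))
Exponent = -(1.35-1)/1.35 = -0.25925926
PR^exp = 3.4^(-0.25925926) = 0.72813041
Factor = 1 - 0.82*(1 - 0.72813041) = 0.77706694
T_out = 483 * 0.77706694 = 375.32 K


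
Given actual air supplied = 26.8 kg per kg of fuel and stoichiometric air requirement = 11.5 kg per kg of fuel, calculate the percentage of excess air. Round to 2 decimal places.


Excess air = actual - stoichiometric = 26.8 - 11.5 = 15.30 kg/kg fuel
Excess air % = (excess / stoich) * 100 = (15.30 / 11.5) * 100 = 133.04%


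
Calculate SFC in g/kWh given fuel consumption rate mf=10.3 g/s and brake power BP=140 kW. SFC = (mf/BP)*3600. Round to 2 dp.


SFC = (mf / BP) * 3600
Rate = 10.3 / 140 = 0.073571 g/(s*kW)
SFC = 0.073571 * 3600 = 264.86 g/kWh


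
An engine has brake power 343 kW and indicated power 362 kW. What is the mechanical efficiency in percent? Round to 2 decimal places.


eta_mech = (BP / IP) * 100
Ratio = 343 / 362 = 0.9475
eta_mech = 0.9475 * 100 = 94.75%


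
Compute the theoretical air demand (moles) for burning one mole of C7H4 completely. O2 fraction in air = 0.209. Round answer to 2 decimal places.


Balanced combustion: C7H4 + 8 O2 -> 7 CO2 + 2 H2O
O2 needed = C + H/4 = 7 + 4/4 = 8.00 moles
Air moles = O2 / 0.209 = 8.00 / 0.209 = 38.28 moles air


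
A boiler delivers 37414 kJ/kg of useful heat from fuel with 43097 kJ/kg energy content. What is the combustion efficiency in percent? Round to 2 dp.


Efficiency = (Q_useful / Q_fuel) * 100
Efficiency = (37414 / 43097) * 100
Efficiency = 0.8681 * 100 = 86.81%


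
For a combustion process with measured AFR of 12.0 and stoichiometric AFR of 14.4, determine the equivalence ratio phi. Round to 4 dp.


phi = AFR_stoich / AFR_actual
phi = 14.4 / 12.0 = 1.2000


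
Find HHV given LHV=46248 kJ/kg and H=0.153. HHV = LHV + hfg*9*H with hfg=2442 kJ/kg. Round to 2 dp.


HHV = LHV + hfg * 9 * H
Water addition = 2442 * 9 * 0.153 = 3362.634 kJ/kg
HHV = 46248 + 3362.634 = 49610.63 kJ/kg


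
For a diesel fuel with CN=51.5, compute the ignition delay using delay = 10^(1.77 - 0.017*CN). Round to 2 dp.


delay = 10^(1.77 - 0.017*CN)
Exponent = 1.77 - 0.017*51.5 = 0.8945
delay = 10^0.8945 = 7.84 ms


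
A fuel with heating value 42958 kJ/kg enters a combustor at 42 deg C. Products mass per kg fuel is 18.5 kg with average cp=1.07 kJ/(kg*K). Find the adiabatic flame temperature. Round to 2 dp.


T_ad = T_in + Hc / (m_p * cp)
Denominator = 18.5 * 1.07 = 19.7950
Temperature rise = 42958 / 19.7950 = 2170.14 K
T_ad = 42 + 2170.14 = 2212.14 deg C


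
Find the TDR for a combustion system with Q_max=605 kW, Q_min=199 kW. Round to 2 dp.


TDR = Q_max / Q_min
TDR = 605 / 199 = 3.04


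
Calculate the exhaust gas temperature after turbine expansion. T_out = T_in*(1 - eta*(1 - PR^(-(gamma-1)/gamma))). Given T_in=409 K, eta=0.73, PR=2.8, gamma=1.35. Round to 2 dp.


T_out = T_in * (1 - eta * (1 - PR^(-(gamma-1)/gamma)))
Exponent = -(1.35-1)/1.35 = -0.25925926
PR^exp = 2.8^(-0.25925926) = 0.76572026
Factor = 1 - 0.73*(1 - 0.76572026) = 0.82897579
T_out = 409 * 0.82897579 = 339.05 K


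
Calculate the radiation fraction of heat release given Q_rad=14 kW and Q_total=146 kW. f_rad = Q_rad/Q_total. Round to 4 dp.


f_rad = Q_rad / Q_total
f_rad = 14 / 146 = 0.0959


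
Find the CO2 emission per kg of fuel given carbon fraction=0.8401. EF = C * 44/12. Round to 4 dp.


EF = C_frac * (M_CO2 / M_C)
EF = 0.8401 * (44/12)
EF = 0.8401 * 3.666667 = 3.0804 kg_CO2/kg_fuel


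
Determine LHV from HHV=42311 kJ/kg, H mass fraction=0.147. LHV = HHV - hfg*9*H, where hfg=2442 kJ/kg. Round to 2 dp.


LHV = HHV - hfg * 9 * H
Water correction = 2442 * 9 * 0.147 = 3230.766 kJ/kg
LHV = 42311 - 3230.766 = 39080.23 kJ/kg


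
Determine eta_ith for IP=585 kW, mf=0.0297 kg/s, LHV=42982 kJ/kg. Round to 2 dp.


eta_ith = (IP / (mf * LHV)) * 100
Denominator = 0.0297 * 42982 = 1276.5654 kW
eta_ith = (585 / 1276.5654) * 100 = 45.83%


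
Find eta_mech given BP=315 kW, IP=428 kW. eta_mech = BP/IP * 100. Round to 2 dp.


eta_mech = (BP / IP) * 100
Ratio = 315 / 428 = 0.7360
eta_mech = 0.7360 * 100 = 73.60%


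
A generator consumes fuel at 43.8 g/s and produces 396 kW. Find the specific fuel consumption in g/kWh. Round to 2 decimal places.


SFC = (mf / BP) * 3600
Rate = 43.8 / 396 = 0.110606 g/(s*kW)
SFC = 0.110606 * 3600 = 398.18 g/kWh


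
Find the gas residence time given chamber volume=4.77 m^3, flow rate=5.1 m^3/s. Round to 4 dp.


tau = V / Q_flow
tau = 4.77 / 5.1 = 0.9353 s


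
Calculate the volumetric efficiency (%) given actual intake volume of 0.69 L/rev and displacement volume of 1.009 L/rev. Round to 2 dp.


eta_v = (V_actual / V_disp) * 100
Ratio = 0.69 / 1.009 = 0.6838
eta_v = 0.6838 * 100 = 68.38%


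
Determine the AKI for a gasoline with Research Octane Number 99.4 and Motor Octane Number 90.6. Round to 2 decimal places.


AKI = (RON + MON) / 2
AKI = (99.4 + 90.6) / 2
AKI = 190.0 / 2 = 95.00


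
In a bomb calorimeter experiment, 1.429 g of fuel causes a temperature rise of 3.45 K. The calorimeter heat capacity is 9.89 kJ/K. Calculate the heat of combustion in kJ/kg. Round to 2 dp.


Hc = C_cal * delta_T / m_fuel
Q_released = 9.89 * 3.45 = 34.1205 kJ
m_fuel = 1.429 g = 1.429/1000 kg = 0.001429 kg
Hc = 34.1205 / 0.001429 = 23877.19 kJ/kg


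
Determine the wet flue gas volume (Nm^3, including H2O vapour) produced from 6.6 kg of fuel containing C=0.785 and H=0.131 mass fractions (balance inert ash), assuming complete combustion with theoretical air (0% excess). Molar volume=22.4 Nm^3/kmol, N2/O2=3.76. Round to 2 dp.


Per kg fuel: CO2 = (C/12 kmol)*22.4 = (0.785/12)*22.4 = 1.46533 Nm^3
Per kg fuel: H2O = (H/2 kmol)*22.4 = (0.131/2)*22.4 = 1.46720 Nm^3
O2 needed per kg fuel = C/12 + H/4 = 0.785/12 + 0.131/4 = 0.09816667 kmol
Per kg fuel: N2 = O2*3.76*22.4 = 0.09816667*3.76*22.4 = 8.26799 Nm^3
Total per kg = 1.46533 + 1.46720 + 8.26799 = 11.20052 Nm^3
Total = 11.20052 * 6.6 = 73.92 Nm^3


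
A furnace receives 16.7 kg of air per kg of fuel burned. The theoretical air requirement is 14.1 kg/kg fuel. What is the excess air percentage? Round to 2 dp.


Excess air = actual - stoichiometric = 16.7 - 14.1 = 2.60 kg/kg fuel
Excess air % = (excess / stoich) * 100 = (2.60 / 14.1) * 100 = 18.44%


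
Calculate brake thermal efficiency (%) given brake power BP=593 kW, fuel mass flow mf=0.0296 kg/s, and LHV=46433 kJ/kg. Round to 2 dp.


eta_BTE = (BP / (mf * LHV)) * 100
Denominator = 0.0296 * 46433 = 1374.4168 kW
eta_BTE = (593 / 1374.4168) * 100 = 43.15%


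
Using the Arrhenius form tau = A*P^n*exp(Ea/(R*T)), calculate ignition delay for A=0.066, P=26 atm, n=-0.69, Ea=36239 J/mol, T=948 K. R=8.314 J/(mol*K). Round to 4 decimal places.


tau = A * P^n * exp(Ea/(R*T))
P^n = 26^(-0.69) = 0.10560109
Ea/(R*T) = 36239/(8.314*948) = 4.597882
exp(Ea/(R*T)) = 99.273858
tau = 0.066 * 0.10560109 * 99.273858 = 0.6919 ms


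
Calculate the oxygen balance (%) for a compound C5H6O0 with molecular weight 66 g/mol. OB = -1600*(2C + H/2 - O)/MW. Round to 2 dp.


OB = -1600 * (2C + H/2 - O) / MW
Inner = 2*5 + 6/2 - 0 = 13.00
OB = -1600 * 13.00 / 66 = -315.15%


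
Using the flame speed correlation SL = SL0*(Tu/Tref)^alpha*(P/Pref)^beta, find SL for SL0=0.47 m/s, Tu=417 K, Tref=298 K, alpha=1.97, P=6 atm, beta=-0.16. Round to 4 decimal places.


SL = SL0 * (Tu/Tref)^alpha * (P/Pref)^beta
T ratio = 417/298 = 1.39932886
(T ratio)^alpha = 1.39932886^1.97 = 1.938483
(P/Pref)^beta = 6^(-0.16) = 0.750751
SL = 0.47 * 1.938483 * 0.750751 = 0.6840 m/s


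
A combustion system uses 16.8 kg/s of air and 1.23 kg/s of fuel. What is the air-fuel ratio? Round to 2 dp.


AFR = m_air / m_fuel
AFR = 16.8 / 1.23 = 13.66


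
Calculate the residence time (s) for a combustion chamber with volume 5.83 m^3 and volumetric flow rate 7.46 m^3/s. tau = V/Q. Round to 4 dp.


tau = V / Q_flow
tau = 5.83 / 7.46 = 0.7815 s


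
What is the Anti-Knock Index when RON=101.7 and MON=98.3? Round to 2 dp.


AKI = (RON + MON) / 2
AKI = (101.7 + 98.3) / 2
AKI = 200.0 / 2 = 100.00


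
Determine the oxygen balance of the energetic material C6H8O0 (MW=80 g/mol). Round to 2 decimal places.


OB = -1600 * (2C + H/2 - O) / MW
Inner = 2*6 + 8/2 - 0 = 16.00
OB = -1600 * 16.00 / 80 = -320.00%


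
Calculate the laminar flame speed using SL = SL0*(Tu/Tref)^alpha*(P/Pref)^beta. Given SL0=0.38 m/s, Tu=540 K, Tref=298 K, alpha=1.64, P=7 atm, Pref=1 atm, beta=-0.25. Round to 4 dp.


SL = SL0 * (Tu/Tref)^alpha * (P/Pref)^beta
T ratio = 540/298 = 1.81208054
(T ratio)^alpha = 1.81208054^1.64 = 2.651008
(P/Pref)^beta = 7^(-0.25) = 0.614788
SL = 0.38 * 2.651008 * 0.614788 = 0.6193 m/s


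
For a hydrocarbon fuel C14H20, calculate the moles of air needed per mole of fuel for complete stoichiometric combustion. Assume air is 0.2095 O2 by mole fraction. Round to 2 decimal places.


Balanced combustion: C14H20 + 19 O2 -> 14 CO2 + 10 H2O
O2 needed = C + H/4 = 14 + 20/4 = 19.00 moles
Air moles = O2 / 0.2095 = 19.00 / 0.2095 = 90.69 moles air


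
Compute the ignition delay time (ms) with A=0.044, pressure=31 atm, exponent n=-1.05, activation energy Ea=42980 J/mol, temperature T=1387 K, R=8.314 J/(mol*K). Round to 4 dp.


tau = A * P^n * exp(Ea/(R*T))
P^n = 31^(-1.05) = 0.02716879
Ea/(R*T) = 42980/(8.314*1387) = 3.727176
exp(Ea/(R*T)) = 41.561583
tau = 0.044 * 0.02716879 * 41.561583 = 0.0497 ms


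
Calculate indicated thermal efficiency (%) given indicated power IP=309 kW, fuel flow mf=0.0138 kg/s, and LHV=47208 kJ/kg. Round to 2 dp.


eta_ith = (IP / (mf * LHV)) * 100
Denominator = 0.0138 * 47208 = 651.4704 kW
eta_ith = (309 / 651.4704) * 100 = 47.43%


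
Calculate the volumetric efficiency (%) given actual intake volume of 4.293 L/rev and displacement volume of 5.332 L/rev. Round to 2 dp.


eta_v = (V_actual / V_disp) * 100
Ratio = 4.293 / 5.332 = 0.8051
eta_v = 0.8051 * 100 = 80.51%


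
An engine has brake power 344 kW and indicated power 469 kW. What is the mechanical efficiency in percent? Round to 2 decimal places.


eta_mech = (BP / IP) * 100
Ratio = 344 / 469 = 0.7335
eta_mech = 0.7335 * 100 = 73.35%


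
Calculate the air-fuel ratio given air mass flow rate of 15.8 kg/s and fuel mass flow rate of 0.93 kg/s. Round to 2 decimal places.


AFR = m_air / m_fuel
AFR = 15.8 / 0.93 = 16.99


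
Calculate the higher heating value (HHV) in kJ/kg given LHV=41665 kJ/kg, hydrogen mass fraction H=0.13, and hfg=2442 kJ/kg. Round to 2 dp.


HHV = LHV + hfg * 9 * H
Water addition = 2442 * 9 * 0.13 = 2857.140 kJ/kg
HHV = 41665 + 2857.140 = 44522.14 kJ/kg


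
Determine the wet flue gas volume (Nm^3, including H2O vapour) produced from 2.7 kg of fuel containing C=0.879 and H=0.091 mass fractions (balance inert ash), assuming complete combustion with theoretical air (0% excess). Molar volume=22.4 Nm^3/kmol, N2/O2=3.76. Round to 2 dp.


Per kg fuel: CO2 = (C/12 kmol)*22.4 = (0.879/12)*22.4 = 1.64080 Nm^3
Per kg fuel: H2O = (H/2 kmol)*22.4 = (0.091/2)*22.4 = 1.01920 Nm^3
O2 needed per kg fuel = C/12 + H/4 = 0.879/12 + 0.091/4 = 0.09600000 kmol
Per kg fuel: N2 = O2*3.76*22.4 = 0.09600000*3.76*22.4 = 8.08550 Nm^3
Total per kg = 1.64080 + 1.01920 + 8.08550 = 10.74550 Nm^3
Total = 10.74550 * 2.7 = 29.01 Nm^3


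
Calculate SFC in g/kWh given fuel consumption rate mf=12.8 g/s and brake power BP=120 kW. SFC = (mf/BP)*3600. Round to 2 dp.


SFC = (mf / BP) * 3600
Rate = 12.8 / 120 = 0.106667 g/(s*kW)
SFC = 0.106667 * 3600 = 384.00 g/kWh


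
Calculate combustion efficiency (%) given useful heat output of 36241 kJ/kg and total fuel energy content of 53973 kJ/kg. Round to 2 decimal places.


Efficiency = (Q_useful / Q_fuel) * 100
Efficiency = (36241 / 53973) * 100
Efficiency = 0.6715 * 100 = 67.15%


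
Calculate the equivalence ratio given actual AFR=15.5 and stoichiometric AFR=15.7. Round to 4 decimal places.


phi = AFR_stoich / AFR_actual
phi = 15.7 / 15.5 = 1.0129


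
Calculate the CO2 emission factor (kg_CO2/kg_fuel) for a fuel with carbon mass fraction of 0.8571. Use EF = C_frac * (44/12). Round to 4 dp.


EF = C_frac * (M_CO2 / M_C)
EF = 0.8571 * (44/12)
EF = 0.8571 * 3.666667 = 3.1427 kg_CO2/kg_fuel


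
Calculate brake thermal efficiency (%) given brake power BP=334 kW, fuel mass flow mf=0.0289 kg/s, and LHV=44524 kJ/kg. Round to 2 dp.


eta_BTE = (BP / (mf * LHV)) * 100
Denominator = 0.0289 * 44524 = 1286.7436 kW
eta_BTE = (334 / 1286.7436) * 100 = 25.96%


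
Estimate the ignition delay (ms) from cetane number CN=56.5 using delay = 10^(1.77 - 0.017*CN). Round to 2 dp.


delay = 10^(1.77 - 0.017*CN)
Exponent = 1.77 - 0.017*56.5 = 0.8095
delay = 10^0.8095 = 6.45 ms


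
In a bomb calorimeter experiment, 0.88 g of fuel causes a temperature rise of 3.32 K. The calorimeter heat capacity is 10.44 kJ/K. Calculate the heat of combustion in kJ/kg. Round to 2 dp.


Hc = C_cal * delta_T / m_fuel
Q_released = 10.44 * 3.32 = 34.6608 kJ
m_fuel = 0.88 g = 0.88/1000 kg = 0.000880 kg
Hc = 34.6608 / 0.000880 = 39387.27 kJ/kg


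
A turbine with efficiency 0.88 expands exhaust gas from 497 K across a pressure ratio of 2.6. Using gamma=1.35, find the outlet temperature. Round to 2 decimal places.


T_out = T_in * (1 - eta * (1 - PR^(-(gamma-1)/gamma)))
Exponent = -(1.35-1)/1.35 = -0.25925926
PR^exp = 2.6^(-0.25925926) = 0.78057442
Factor = 1 - 0.88*(1 - 0.78057442) = 0.80690549
T_out = 497 * 0.80690549 = 401.03 K


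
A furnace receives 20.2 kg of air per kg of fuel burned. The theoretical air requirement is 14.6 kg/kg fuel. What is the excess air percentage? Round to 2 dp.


Excess air = actual - stoichiometric = 20.2 - 14.6 = 5.60 kg/kg fuel
Excess air % = (excess / stoich) * 100 = (5.60 / 14.6) * 100 = 38.36%


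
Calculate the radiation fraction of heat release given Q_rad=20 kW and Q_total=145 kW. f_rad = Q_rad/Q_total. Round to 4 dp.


f_rad = Q_rad / Q_total
f_rad = 20 / 145 = 0.1379


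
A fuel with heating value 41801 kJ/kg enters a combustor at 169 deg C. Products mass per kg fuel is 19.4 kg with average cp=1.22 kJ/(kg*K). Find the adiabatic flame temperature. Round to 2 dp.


T_ad = T_in + Hc / (m_p * cp)
Denominator = 19.4 * 1.22 = 23.6680
Temperature rise = 41801 / 23.6680 = 1766.14 K
T_ad = 169 + 1766.14 = 1935.14 deg C


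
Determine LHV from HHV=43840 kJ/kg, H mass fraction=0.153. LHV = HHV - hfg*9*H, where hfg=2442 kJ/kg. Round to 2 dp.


LHV = HHV - hfg * 9 * H
Water correction = 2442 * 9 * 0.153 = 3362.634 kJ/kg
LHV = 43840 - 3362.634 = 40477.37 kJ/kg


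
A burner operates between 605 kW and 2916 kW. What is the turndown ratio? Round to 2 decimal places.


TDR = Q_max / Q_min
TDR = 2916 / 605 = 4.82


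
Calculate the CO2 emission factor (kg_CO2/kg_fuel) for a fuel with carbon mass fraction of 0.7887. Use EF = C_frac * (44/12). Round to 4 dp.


EF = C_frac * (M_CO2 / M_C)
EF = 0.7887 * (44/12)
EF = 0.7887 * 3.666667 = 2.8919 kg_CO2/kg_fuel


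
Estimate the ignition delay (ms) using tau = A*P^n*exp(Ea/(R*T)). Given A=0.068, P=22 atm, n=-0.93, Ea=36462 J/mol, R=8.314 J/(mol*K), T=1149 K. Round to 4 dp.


tau = A * P^n * exp(Ea/(R*T))
P^n = 22^(-0.93) = 0.05643479
Ea/(R*T) = 36462/(8.314*1149) = 3.816897
exp(Ea/(R*T)) = 45.462917
tau = 0.068 * 0.05643479 * 45.462917 = 0.1745 ms


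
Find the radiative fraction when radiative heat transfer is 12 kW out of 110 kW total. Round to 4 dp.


f_rad = Q_rad / Q_total
f_rad = 12 / 110 = 0.1091


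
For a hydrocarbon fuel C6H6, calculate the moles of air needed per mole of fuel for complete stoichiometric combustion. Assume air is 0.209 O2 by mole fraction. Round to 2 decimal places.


Balanced combustion: C6H6 + 7.5 O2 -> 6 CO2 + 3 H2O
O2 needed = C + H/4 = 6 + 6/4 = 7.50 moles
Air moles = O2 / 0.209 = 7.50 / 0.209 = 35.89 moles air


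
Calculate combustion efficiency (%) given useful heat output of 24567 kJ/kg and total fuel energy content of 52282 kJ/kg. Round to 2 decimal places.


Efficiency = (Q_useful / Q_fuel) * 100
Efficiency = (24567 / 52282) * 100
Efficiency = 0.4699 * 100 = 46.99%


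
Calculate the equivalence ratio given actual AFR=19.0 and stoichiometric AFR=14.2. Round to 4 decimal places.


phi = AFR_stoich / AFR_actual
phi = 14.2 / 19.0 = 0.7474


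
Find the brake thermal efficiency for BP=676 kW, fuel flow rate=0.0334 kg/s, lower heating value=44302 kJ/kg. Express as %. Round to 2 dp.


eta_BTE = (BP / (mf * LHV)) * 100
Denominator = 0.0334 * 44302 = 1479.6868 kW
eta_BTE = (676 / 1479.6868) * 100 = 45.69%


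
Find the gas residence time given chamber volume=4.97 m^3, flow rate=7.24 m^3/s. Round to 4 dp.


tau = V / Q_flow
tau = 4.97 / 7.24 = 0.6865 s


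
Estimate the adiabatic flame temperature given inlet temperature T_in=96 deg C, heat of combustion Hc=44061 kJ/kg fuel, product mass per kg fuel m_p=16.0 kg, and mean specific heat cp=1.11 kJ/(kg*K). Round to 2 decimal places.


T_ad = T_in + Hc / (m_p * cp)
Denominator = 16.0 * 1.11 = 17.7600
Temperature rise = 44061 / 17.7600 = 2480.91 K
T_ad = 96 + 2480.91 = 2576.91 deg C


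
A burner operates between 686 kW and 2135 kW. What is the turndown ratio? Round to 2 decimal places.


TDR = Q_max / Q_min
TDR = 2135 / 686 = 3.11


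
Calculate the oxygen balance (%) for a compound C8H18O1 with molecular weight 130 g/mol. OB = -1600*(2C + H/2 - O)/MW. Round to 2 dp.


OB = -1600 * (2C + H/2 - O) / MW
Inner = 2*8 + 18/2 - 1 = 24.00
OB = -1600 * 24.00 / 130 = -295.38%


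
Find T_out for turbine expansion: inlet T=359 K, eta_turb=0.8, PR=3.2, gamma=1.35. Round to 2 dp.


T_out = T_in * (1 - eta * (1 - PR^(-(gamma-1)/gamma)))
Exponent = -(1.35-1)/1.35 = -0.25925926
PR^exp = 3.2^(-0.25925926) = 0.73966521
Factor = 1 - 0.8*(1 - 0.73966521) = 0.79173217
T_out = 359 * 0.79173217 = 284.23 K


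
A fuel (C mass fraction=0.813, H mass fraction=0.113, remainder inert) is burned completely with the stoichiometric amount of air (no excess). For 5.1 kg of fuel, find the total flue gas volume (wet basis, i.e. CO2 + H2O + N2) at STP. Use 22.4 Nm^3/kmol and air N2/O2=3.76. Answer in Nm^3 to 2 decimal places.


Per kg fuel: CO2 = (C/12 kmol)*22.4 = (0.813/12)*22.4 = 1.51760 Nm^3
Per kg fuel: H2O = (H/2 kmol)*22.4 = (0.113/2)*22.4 = 1.26560 Nm^3
O2 needed per kg fuel = C/12 + H/4 = 0.813/12 + 0.113/4 = 0.09600000 kmol
Per kg fuel: N2 = O2*3.76*22.4 = 0.09600000*3.76*22.4 = 8.08550 Nm^3
Total per kg = 1.51760 + 1.26560 + 8.08550 = 10.86870 Nm^3
Total = 10.86870 * 5.1 = 55.43 Nm^3


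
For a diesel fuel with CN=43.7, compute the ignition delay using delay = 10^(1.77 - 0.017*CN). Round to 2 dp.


delay = 10^(1.77 - 0.017*CN)
Exponent = 1.77 - 0.017*43.7 = 1.0271
delay = 10^1.0271 = 10.64 ms


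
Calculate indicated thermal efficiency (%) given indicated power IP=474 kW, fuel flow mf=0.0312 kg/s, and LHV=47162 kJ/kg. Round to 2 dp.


eta_ith = (IP / (mf * LHV)) * 100
Denominator = 0.0312 * 47162 = 1471.4544 kW
eta_ith = (474 / 1471.4544) * 100 = 32.21%


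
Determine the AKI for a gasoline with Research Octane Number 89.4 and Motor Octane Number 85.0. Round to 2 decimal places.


AKI = (RON + MON) / 2
AKI = (89.4 + 85.0) / 2
AKI = 174.4 / 2 = 87.20


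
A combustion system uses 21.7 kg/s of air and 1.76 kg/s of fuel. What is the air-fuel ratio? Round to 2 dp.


AFR = m_air / m_fuel
AFR = 21.7 / 1.76 = 12.33


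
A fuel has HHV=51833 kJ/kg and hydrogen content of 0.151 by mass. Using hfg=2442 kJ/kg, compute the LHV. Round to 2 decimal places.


LHV = HHV - hfg * 9 * H
Water correction = 2442 * 9 * 0.151 = 3318.678 kJ/kg
LHV = 51833 - 3318.678 = 48514.32 kJ/kg


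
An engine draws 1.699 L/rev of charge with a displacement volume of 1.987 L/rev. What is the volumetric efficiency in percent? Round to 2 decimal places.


eta_v = (V_actual / V_disp) * 100
Ratio = 1.699 / 1.987 = 0.8551
eta_v = 0.8551 * 100 = 85.51%


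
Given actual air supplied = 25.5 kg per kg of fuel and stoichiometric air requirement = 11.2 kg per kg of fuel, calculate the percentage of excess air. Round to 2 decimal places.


Excess air = actual - stoichiometric = 25.5 - 11.2 = 14.30 kg/kg fuel
Excess air % = (excess / stoich) * 100 = (14.30 / 11.2) * 100 = 127.68%


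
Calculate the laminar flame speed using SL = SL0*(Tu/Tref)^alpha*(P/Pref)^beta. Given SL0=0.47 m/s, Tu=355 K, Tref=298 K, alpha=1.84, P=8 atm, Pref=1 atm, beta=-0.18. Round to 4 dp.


SL = SL0 * (Tu/Tref)^alpha * (P/Pref)^beta
T ratio = 355/298 = 1.19127517
(T ratio)^alpha = 1.19127517^1.84 = 1.379946
(P/Pref)^beta = 8^(-0.18) = 0.687771
SL = 0.47 * 1.379946 * 0.687771 = 0.4461 m/s


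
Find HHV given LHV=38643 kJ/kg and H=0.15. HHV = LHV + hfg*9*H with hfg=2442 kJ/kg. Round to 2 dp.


HHV = LHV + hfg * 9 * H
Water addition = 2442 * 9 * 0.15 = 3296.700 kJ/kg
HHV = 38643 + 3296.700 = 41939.70 kJ/kg


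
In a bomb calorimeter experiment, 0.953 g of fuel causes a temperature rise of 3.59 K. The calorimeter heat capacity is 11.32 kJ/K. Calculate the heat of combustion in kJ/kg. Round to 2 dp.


Hc = C_cal * delta_T / m_fuel
Q_released = 11.32 * 3.59 = 40.6388 kJ
m_fuel = 0.953 g = 0.953/1000 kg = 0.000953 kg
Hc = 40.6388 / 0.000953 = 42643.02 kJ/kg


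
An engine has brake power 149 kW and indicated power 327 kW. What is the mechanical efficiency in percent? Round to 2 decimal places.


eta_mech = (BP / IP) * 100
Ratio = 149 / 327 = 0.4557
eta_mech = 0.4557 * 100 = 45.57%


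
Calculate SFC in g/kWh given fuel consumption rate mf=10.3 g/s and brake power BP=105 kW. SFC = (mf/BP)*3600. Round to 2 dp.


SFC = (mf / BP) * 3600
Rate = 10.3 / 105 = 0.098095 g/(s*kW)
SFC = 0.098095 * 3600 = 353.14 g/kWh


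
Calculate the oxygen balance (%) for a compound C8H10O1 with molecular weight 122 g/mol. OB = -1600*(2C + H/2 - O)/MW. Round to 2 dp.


OB = -1600 * (2C + H/2 - O) / MW
Inner = 2*8 + 10/2 - 1 = 20.00
OB = -1600 * 20.00 / 122 = -262.30%


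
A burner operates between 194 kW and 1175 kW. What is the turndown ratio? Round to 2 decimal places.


TDR = Q_max / Q_min
TDR = 1175 / 194 = 6.06


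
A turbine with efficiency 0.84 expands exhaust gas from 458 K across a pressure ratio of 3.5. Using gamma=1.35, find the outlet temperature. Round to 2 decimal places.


T_out = T_in * (1 - eta * (1 - PR^(-(gamma-1)/gamma)))
Exponent = -(1.35-1)/1.35 = -0.25925926
PR^exp = 3.5^(-0.25925926) = 0.72267881
Factor = 1 - 0.84*(1 - 0.72267881) = 0.76705020
T_out = 458 * 0.76705020 = 351.31 K


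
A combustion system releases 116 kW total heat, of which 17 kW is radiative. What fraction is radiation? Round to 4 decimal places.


f_rad = Q_rad / Q_total
f_rad = 17 / 116 = 0.1466


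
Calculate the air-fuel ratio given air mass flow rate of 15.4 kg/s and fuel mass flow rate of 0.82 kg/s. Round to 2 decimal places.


AFR = m_air / m_fuel
AFR = 15.4 / 0.82 = 18.78


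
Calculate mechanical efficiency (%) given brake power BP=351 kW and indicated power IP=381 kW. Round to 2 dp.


eta_mech = (BP / IP) * 100
Ratio = 351 / 381 = 0.9213
eta_mech = 0.9213 * 100 = 92.13%


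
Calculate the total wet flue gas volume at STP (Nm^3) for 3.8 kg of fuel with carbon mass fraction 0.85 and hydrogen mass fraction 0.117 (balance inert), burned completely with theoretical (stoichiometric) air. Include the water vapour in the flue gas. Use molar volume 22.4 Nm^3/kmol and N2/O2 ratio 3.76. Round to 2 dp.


Per kg fuel: CO2 = (C/12 kmol)*22.4 = (0.85/12)*22.4 = 1.58667 Nm^3
Per kg fuel: H2O = (H/2 kmol)*22.4 = (0.117/2)*22.4 = 1.31040 Nm^3
O2 needed per kg fuel = C/12 + H/4 = 0.85/12 + 0.117/4 = 0.10008333 kmol
Per kg fuel: N2 = O2*3.76*22.4 = 0.10008333*3.76*22.4 = 8.42942 Nm^3
Total per kg = 1.58667 + 1.31040 + 8.42942 = 11.32649 Nm^3
Total = 11.32649 * 3.8 = 43.04 Nm^3


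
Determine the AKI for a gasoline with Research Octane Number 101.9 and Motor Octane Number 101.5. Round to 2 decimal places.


AKI = (RON + MON) / 2
AKI = (101.9 + 101.5) / 2
AKI = 203.4 / 2 = 101.70


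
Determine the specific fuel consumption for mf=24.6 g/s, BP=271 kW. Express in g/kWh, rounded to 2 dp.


SFC = (mf / BP) * 3600
Rate = 24.6 / 271 = 0.090775 g/(s*kW)
SFC = 0.090775 * 3600 = 326.79 g/kWh


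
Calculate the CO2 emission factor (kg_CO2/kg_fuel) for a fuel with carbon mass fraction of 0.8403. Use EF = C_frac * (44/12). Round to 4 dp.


EF = C_frac * (M_CO2 / M_C)
EF = 0.8403 * (44/12)
EF = 0.8403 * 3.666667 = 3.0811 kg_CO2/kg_fuel


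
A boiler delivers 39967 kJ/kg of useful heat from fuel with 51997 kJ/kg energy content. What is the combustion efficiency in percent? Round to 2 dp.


Efficiency = (Q_useful / Q_fuel) * 100
Efficiency = (39967 / 51997) * 100
Efficiency = 0.7686 * 100 = 76.86%


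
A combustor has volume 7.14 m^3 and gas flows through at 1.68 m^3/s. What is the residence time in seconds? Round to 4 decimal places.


tau = V / Q_flow
tau = 7.14 / 1.68 = 4.2500 s


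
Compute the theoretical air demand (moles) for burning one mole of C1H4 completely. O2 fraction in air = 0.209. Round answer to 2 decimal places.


Balanced combustion: C1H4 + 2 O2 -> 1 CO2 + 2 H2O
O2 needed = C + H/4 = 1 + 4/4 = 2.00 moles
Air moles = O2 / 0.209 = 2.00 / 0.209 = 9.57 moles air
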